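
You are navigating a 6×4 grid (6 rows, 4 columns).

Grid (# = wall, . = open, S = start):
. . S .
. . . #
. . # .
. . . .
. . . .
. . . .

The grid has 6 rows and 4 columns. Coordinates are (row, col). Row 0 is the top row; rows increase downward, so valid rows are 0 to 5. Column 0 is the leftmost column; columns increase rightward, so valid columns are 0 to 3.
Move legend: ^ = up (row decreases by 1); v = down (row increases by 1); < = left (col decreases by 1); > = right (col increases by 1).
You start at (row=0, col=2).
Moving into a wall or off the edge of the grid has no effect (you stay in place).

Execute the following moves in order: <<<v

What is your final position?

Answer: Final position: (row=1, col=0)

Derivation:
Start: (row=0, col=2)
  < (left): (row=0, col=2) -> (row=0, col=1)
  < (left): (row=0, col=1) -> (row=0, col=0)
  < (left): blocked, stay at (row=0, col=0)
  v (down): (row=0, col=0) -> (row=1, col=0)
Final: (row=1, col=0)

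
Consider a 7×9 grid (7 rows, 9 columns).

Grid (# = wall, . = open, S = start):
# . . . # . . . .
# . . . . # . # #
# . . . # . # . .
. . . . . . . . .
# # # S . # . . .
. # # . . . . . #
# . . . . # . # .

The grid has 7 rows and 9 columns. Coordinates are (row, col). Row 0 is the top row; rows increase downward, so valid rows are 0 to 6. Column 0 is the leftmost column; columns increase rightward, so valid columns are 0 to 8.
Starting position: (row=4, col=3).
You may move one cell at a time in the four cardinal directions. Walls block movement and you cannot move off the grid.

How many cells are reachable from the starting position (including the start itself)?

Answer: Reachable cells: 37

Derivation:
BFS flood-fill from (row=4, col=3):
  Distance 0: (row=4, col=3)
  Distance 1: (row=3, col=3), (row=4, col=4), (row=5, col=3)
  Distance 2: (row=2, col=3), (row=3, col=2), (row=3, col=4), (row=5, col=4), (row=6, col=3)
  Distance 3: (row=1, col=3), (row=2, col=2), (row=3, col=1), (row=3, col=5), (row=5, col=5), (row=6, col=2), (row=6, col=4)
  Distance 4: (row=0, col=3), (row=1, col=2), (row=1, col=4), (row=2, col=1), (row=2, col=5), (row=3, col=0), (row=3, col=6), (row=5, col=6), (row=6, col=1)
  Distance 5: (row=0, col=2), (row=1, col=1), (row=3, col=7), (row=4, col=6), (row=5, col=7), (row=6, col=6)
  Distance 6: (row=0, col=1), (row=2, col=7), (row=3, col=8), (row=4, col=7)
  Distance 7: (row=2, col=8), (row=4, col=8)
Total reachable: 37 (grid has 44 open cells total)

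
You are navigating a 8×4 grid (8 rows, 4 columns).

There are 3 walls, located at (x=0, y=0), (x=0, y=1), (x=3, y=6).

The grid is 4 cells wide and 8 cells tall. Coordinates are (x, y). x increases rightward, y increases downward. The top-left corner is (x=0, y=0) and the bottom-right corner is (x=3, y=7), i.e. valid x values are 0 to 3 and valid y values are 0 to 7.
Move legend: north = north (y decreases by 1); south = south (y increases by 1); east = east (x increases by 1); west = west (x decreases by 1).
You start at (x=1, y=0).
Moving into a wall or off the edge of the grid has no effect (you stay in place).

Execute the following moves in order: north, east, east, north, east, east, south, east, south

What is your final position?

Start: (x=1, y=0)
  north (north): blocked, stay at (x=1, y=0)
  east (east): (x=1, y=0) -> (x=2, y=0)
  east (east): (x=2, y=0) -> (x=3, y=0)
  north (north): blocked, stay at (x=3, y=0)
  east (east): blocked, stay at (x=3, y=0)
  east (east): blocked, stay at (x=3, y=0)
  south (south): (x=3, y=0) -> (x=3, y=1)
  east (east): blocked, stay at (x=3, y=1)
  south (south): (x=3, y=1) -> (x=3, y=2)
Final: (x=3, y=2)

Answer: Final position: (x=3, y=2)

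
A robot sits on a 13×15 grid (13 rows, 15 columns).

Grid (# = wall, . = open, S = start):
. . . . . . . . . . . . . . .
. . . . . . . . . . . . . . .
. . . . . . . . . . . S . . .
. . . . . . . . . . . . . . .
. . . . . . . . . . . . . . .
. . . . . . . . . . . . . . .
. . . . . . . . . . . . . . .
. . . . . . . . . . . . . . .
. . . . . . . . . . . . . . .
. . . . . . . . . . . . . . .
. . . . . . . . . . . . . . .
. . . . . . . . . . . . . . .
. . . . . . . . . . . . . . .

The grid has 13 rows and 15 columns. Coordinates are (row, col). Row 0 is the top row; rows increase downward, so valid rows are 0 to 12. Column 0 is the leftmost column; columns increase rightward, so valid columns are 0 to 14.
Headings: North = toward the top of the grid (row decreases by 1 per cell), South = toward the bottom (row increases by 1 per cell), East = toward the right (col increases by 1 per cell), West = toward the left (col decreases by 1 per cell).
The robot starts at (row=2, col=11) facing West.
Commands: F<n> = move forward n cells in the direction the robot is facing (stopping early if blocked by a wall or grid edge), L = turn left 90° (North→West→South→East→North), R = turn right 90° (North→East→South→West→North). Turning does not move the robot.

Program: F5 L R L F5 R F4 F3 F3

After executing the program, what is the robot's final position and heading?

Answer: Final position: (row=7, col=0), facing West

Derivation:
Start: (row=2, col=11), facing West
  F5: move forward 5, now at (row=2, col=6)
  L: turn left, now facing South
  R: turn right, now facing West
  L: turn left, now facing South
  F5: move forward 5, now at (row=7, col=6)
  R: turn right, now facing West
  F4: move forward 4, now at (row=7, col=2)
  F3: move forward 2/3 (blocked), now at (row=7, col=0)
  F3: move forward 0/3 (blocked), now at (row=7, col=0)
Final: (row=7, col=0), facing West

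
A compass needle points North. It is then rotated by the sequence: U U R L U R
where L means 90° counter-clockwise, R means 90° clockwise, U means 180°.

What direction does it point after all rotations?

Start: North
  U (U-turn (180°)) -> South
  U (U-turn (180°)) -> North
  R (right (90° clockwise)) -> East
  L (left (90° counter-clockwise)) -> North
  U (U-turn (180°)) -> South
  R (right (90° clockwise)) -> West
Final: West

Answer: Final heading: West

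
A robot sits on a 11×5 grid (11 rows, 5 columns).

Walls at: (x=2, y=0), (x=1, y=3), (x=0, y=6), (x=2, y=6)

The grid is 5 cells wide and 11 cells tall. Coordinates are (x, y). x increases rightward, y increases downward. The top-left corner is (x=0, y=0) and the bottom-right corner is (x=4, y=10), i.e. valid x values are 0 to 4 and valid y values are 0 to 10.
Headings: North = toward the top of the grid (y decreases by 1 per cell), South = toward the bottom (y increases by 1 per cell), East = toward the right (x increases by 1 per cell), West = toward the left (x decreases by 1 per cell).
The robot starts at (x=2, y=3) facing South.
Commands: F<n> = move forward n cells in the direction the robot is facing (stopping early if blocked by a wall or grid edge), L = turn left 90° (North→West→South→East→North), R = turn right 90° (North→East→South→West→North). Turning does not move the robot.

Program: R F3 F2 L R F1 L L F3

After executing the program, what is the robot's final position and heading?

Answer: Final position: (x=4, y=3), facing East

Derivation:
Start: (x=2, y=3), facing South
  R: turn right, now facing West
  F3: move forward 0/3 (blocked), now at (x=2, y=3)
  F2: move forward 0/2 (blocked), now at (x=2, y=3)
  L: turn left, now facing South
  R: turn right, now facing West
  F1: move forward 0/1 (blocked), now at (x=2, y=3)
  L: turn left, now facing South
  L: turn left, now facing East
  F3: move forward 2/3 (blocked), now at (x=4, y=3)
Final: (x=4, y=3), facing East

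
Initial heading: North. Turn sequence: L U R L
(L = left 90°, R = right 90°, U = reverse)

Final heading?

Start: North
  L (left (90° counter-clockwise)) -> West
  U (U-turn (180°)) -> East
  R (right (90° clockwise)) -> South
  L (left (90° counter-clockwise)) -> East
Final: East

Answer: Final heading: East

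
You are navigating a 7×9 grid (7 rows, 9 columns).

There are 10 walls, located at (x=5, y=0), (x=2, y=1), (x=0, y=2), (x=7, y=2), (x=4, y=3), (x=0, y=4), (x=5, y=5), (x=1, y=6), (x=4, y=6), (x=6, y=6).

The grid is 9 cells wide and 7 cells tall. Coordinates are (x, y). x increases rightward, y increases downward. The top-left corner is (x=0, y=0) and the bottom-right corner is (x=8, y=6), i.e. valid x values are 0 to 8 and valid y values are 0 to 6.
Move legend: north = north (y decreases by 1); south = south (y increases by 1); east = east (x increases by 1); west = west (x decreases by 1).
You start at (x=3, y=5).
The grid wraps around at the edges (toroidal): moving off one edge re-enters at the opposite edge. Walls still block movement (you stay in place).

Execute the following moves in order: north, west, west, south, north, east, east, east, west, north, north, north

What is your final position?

Answer: Final position: (x=3, y=1)

Derivation:
Start: (x=3, y=5)
  north (north): (x=3, y=5) -> (x=3, y=4)
  west (west): (x=3, y=4) -> (x=2, y=4)
  west (west): (x=2, y=4) -> (x=1, y=4)
  south (south): (x=1, y=4) -> (x=1, y=5)
  north (north): (x=1, y=5) -> (x=1, y=4)
  east (east): (x=1, y=4) -> (x=2, y=4)
  east (east): (x=2, y=4) -> (x=3, y=4)
  east (east): (x=3, y=4) -> (x=4, y=4)
  west (west): (x=4, y=4) -> (x=3, y=4)
  north (north): (x=3, y=4) -> (x=3, y=3)
  north (north): (x=3, y=3) -> (x=3, y=2)
  north (north): (x=3, y=2) -> (x=3, y=1)
Final: (x=3, y=1)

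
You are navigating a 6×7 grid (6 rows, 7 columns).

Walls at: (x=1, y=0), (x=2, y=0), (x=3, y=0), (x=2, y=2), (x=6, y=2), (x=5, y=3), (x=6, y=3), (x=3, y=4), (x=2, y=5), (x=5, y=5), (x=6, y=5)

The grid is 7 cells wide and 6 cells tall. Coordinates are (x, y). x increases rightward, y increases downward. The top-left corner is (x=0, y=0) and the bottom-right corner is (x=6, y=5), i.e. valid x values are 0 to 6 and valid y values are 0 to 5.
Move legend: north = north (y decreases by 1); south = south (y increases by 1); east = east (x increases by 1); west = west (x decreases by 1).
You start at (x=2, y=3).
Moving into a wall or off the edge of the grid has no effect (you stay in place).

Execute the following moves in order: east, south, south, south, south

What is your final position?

Start: (x=2, y=3)
  east (east): (x=2, y=3) -> (x=3, y=3)
  [×4]south (south): blocked, stay at (x=3, y=3)
Final: (x=3, y=3)

Answer: Final position: (x=3, y=3)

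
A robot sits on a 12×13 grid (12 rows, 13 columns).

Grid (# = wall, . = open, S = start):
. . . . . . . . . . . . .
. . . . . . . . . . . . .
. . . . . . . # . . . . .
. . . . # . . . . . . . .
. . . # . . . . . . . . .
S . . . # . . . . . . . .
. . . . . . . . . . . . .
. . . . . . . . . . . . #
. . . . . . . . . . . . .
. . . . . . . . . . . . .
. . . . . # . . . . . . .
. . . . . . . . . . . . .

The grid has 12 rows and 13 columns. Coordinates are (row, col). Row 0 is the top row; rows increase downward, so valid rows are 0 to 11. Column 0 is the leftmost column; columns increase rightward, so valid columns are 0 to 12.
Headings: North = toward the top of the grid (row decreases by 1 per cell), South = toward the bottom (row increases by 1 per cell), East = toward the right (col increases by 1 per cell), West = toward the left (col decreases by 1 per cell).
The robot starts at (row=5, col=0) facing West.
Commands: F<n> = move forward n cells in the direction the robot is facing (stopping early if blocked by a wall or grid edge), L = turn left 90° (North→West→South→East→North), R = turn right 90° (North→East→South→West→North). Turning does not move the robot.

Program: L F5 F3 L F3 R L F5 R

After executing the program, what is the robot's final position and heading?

Start: (row=5, col=0), facing West
  L: turn left, now facing South
  F5: move forward 5, now at (row=10, col=0)
  F3: move forward 1/3 (blocked), now at (row=11, col=0)
  L: turn left, now facing East
  F3: move forward 3, now at (row=11, col=3)
  R: turn right, now facing South
  L: turn left, now facing East
  F5: move forward 5, now at (row=11, col=8)
  R: turn right, now facing South
Final: (row=11, col=8), facing South

Answer: Final position: (row=11, col=8), facing South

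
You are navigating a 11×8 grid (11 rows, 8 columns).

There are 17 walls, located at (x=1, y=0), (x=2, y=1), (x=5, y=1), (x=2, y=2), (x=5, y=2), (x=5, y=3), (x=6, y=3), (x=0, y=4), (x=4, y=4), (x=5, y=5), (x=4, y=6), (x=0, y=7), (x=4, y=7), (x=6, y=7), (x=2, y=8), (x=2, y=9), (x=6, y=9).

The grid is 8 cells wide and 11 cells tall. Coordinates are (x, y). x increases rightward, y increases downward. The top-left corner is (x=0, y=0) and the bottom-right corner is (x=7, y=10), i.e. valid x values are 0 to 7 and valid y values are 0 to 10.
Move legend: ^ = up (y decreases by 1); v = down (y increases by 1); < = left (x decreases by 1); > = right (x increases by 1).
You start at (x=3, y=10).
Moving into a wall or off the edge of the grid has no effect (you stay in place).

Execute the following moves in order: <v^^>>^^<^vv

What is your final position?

Answer: Final position: (x=3, y=9)

Derivation:
Start: (x=3, y=10)
  < (left): (x=3, y=10) -> (x=2, y=10)
  v (down): blocked, stay at (x=2, y=10)
  ^ (up): blocked, stay at (x=2, y=10)
  ^ (up): blocked, stay at (x=2, y=10)
  > (right): (x=2, y=10) -> (x=3, y=10)
  > (right): (x=3, y=10) -> (x=4, y=10)
  ^ (up): (x=4, y=10) -> (x=4, y=9)
  ^ (up): (x=4, y=9) -> (x=4, y=8)
  < (left): (x=4, y=8) -> (x=3, y=8)
  ^ (up): (x=3, y=8) -> (x=3, y=7)
  v (down): (x=3, y=7) -> (x=3, y=8)
  v (down): (x=3, y=8) -> (x=3, y=9)
Final: (x=3, y=9)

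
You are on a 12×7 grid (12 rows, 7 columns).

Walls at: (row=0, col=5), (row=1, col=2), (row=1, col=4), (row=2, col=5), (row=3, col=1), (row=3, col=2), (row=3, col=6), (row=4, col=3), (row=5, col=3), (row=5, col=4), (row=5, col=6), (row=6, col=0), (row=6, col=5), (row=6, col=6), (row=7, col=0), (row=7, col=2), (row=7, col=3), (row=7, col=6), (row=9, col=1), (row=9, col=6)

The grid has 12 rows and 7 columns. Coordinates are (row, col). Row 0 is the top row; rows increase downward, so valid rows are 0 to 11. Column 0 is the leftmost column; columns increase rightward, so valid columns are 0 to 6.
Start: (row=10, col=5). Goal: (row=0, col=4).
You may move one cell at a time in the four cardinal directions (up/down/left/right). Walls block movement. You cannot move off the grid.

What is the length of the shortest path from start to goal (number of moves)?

BFS from (row=10, col=5) until reaching (row=0, col=4):
  Distance 0: (row=10, col=5)
  Distance 1: (row=9, col=5), (row=10, col=4), (row=10, col=6), (row=11, col=5)
  Distance 2: (row=8, col=5), (row=9, col=4), (row=10, col=3), (row=11, col=4), (row=11, col=6)
  Distance 3: (row=7, col=5), (row=8, col=4), (row=8, col=6), (row=9, col=3), (row=10, col=2), (row=11, col=3)
  Distance 4: (row=7, col=4), (row=8, col=3), (row=9, col=2), (row=10, col=1), (row=11, col=2)
  Distance 5: (row=6, col=4), (row=8, col=2), (row=10, col=0), (row=11, col=1)
  Distance 6: (row=6, col=3), (row=8, col=1), (row=9, col=0), (row=11, col=0)
  Distance 7: (row=6, col=2), (row=7, col=1), (row=8, col=0)
  Distance 8: (row=5, col=2), (row=6, col=1)
  Distance 9: (row=4, col=2), (row=5, col=1)
  Distance 10: (row=4, col=1), (row=5, col=0)
  Distance 11: (row=4, col=0)
  Distance 12: (row=3, col=0)
  Distance 13: (row=2, col=0)
  Distance 14: (row=1, col=0), (row=2, col=1)
  Distance 15: (row=0, col=0), (row=1, col=1), (row=2, col=2)
  Distance 16: (row=0, col=1), (row=2, col=3)
  Distance 17: (row=0, col=2), (row=1, col=3), (row=2, col=4), (row=3, col=3)
  Distance 18: (row=0, col=3), (row=3, col=4)
  Distance 19: (row=0, col=4), (row=3, col=5), (row=4, col=4)  <- goal reached here
One shortest path (19 moves): (row=10, col=5) -> (row=10, col=4) -> (row=10, col=3) -> (row=10, col=2) -> (row=9, col=2) -> (row=8, col=2) -> (row=8, col=1) -> (row=7, col=1) -> (row=6, col=1) -> (row=5, col=1) -> (row=5, col=0) -> (row=4, col=0) -> (row=3, col=0) -> (row=2, col=0) -> (row=2, col=1) -> (row=2, col=2) -> (row=2, col=3) -> (row=1, col=3) -> (row=0, col=3) -> (row=0, col=4)

Answer: Shortest path length: 19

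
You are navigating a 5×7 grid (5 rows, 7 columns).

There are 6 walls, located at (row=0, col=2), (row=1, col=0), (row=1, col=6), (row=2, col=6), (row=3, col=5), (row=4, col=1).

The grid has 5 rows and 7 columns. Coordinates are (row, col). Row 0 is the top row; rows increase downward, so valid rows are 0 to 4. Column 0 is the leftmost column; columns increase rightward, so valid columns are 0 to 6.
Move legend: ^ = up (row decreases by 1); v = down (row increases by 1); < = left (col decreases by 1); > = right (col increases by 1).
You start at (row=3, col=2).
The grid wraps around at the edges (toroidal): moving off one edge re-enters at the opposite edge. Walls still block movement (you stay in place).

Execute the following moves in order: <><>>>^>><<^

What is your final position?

Start: (row=3, col=2)
  < (left): (row=3, col=2) -> (row=3, col=1)
  > (right): (row=3, col=1) -> (row=3, col=2)
  < (left): (row=3, col=2) -> (row=3, col=1)
  > (right): (row=3, col=1) -> (row=3, col=2)
  > (right): (row=3, col=2) -> (row=3, col=3)
  > (right): (row=3, col=3) -> (row=3, col=4)
  ^ (up): (row=3, col=4) -> (row=2, col=4)
  > (right): (row=2, col=4) -> (row=2, col=5)
  > (right): blocked, stay at (row=2, col=5)
  < (left): (row=2, col=5) -> (row=2, col=4)
  < (left): (row=2, col=4) -> (row=2, col=3)
  ^ (up): (row=2, col=3) -> (row=1, col=3)
Final: (row=1, col=3)

Answer: Final position: (row=1, col=3)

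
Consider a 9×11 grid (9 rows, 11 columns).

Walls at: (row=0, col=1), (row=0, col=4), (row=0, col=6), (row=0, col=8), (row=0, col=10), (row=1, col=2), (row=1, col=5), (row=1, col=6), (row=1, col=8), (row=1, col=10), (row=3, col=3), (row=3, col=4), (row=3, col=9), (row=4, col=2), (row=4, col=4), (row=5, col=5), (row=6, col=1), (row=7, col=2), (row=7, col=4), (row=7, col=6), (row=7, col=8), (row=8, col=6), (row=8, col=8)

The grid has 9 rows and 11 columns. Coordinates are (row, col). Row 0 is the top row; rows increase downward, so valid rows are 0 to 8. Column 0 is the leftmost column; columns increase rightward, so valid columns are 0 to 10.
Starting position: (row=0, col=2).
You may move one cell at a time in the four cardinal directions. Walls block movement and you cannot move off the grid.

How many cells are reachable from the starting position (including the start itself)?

BFS flood-fill from (row=0, col=2):
  Distance 0: (row=0, col=2)
  Distance 1: (row=0, col=3)
  Distance 2: (row=1, col=3)
  Distance 3: (row=1, col=4), (row=2, col=3)
  Distance 4: (row=2, col=2), (row=2, col=4)
  Distance 5: (row=2, col=1), (row=2, col=5), (row=3, col=2)
  Distance 6: (row=1, col=1), (row=2, col=0), (row=2, col=6), (row=3, col=1), (row=3, col=5)
  Distance 7: (row=1, col=0), (row=2, col=7), (row=3, col=0), (row=3, col=6), (row=4, col=1), (row=4, col=5)
  Distance 8: (row=0, col=0), (row=1, col=7), (row=2, col=8), (row=3, col=7), (row=4, col=0), (row=4, col=6), (row=5, col=1)
  Distance 9: (row=0, col=7), (row=2, col=9), (row=3, col=8), (row=4, col=7), (row=5, col=0), (row=5, col=2), (row=5, col=6)
  Distance 10: (row=1, col=9), (row=2, col=10), (row=4, col=8), (row=5, col=3), (row=5, col=7), (row=6, col=0), (row=6, col=2), (row=6, col=6)
  Distance 11: (row=0, col=9), (row=3, col=10), (row=4, col=3), (row=4, col=9), (row=5, col=4), (row=5, col=8), (row=6, col=3), (row=6, col=5), (row=6, col=7), (row=7, col=0)
  Distance 12: (row=4, col=10), (row=5, col=9), (row=6, col=4), (row=6, col=8), (row=7, col=1), (row=7, col=3), (row=7, col=5), (row=7, col=7), (row=8, col=0)
  Distance 13: (row=5, col=10), (row=6, col=9), (row=8, col=1), (row=8, col=3), (row=8, col=5), (row=8, col=7)
  Distance 14: (row=6, col=10), (row=7, col=9), (row=8, col=2), (row=8, col=4)
  Distance 15: (row=7, col=10), (row=8, col=9)
  Distance 16: (row=8, col=10)
Total reachable: 75 (grid has 76 open cells total)

Answer: Reachable cells: 75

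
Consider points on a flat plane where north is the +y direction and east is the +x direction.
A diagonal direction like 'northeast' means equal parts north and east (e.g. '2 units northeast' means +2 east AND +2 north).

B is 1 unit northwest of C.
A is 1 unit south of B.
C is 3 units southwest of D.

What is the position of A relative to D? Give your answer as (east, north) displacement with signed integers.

Answer: A is at (east=-4, north=-3) relative to D.

Derivation:
Place D at the origin (east=0, north=0).
  C is 3 units southwest of D: delta (east=-3, north=-3); C at (east=-3, north=-3).
  B is 1 unit northwest of C: delta (east=-1, north=+1); B at (east=-4, north=-2).
  A is 1 unit south of B: delta (east=+0, north=-1); A at (east=-4, north=-3).
Therefore A relative to D: (east=-4, north=-3).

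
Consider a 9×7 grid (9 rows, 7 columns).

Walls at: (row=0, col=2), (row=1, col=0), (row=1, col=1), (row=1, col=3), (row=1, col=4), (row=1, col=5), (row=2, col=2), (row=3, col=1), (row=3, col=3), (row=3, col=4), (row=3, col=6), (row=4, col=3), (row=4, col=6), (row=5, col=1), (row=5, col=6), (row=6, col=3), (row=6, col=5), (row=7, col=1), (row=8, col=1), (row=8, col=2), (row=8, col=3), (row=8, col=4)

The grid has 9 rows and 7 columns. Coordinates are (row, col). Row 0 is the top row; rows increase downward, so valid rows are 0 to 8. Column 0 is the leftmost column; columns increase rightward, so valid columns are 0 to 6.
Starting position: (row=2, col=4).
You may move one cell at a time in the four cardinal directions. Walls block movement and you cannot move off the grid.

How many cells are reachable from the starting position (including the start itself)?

Answer: Reachable cells: 38

Derivation:
BFS flood-fill from (row=2, col=4):
  Distance 0: (row=2, col=4)
  Distance 1: (row=2, col=3), (row=2, col=5)
  Distance 2: (row=2, col=6), (row=3, col=5)
  Distance 3: (row=1, col=6), (row=4, col=5)
  Distance 4: (row=0, col=6), (row=4, col=4), (row=5, col=5)
  Distance 5: (row=0, col=5), (row=5, col=4)
  Distance 6: (row=0, col=4), (row=5, col=3), (row=6, col=4)
  Distance 7: (row=0, col=3), (row=5, col=2), (row=7, col=4)
  Distance 8: (row=4, col=2), (row=6, col=2), (row=7, col=3), (row=7, col=5)
  Distance 9: (row=3, col=2), (row=4, col=1), (row=6, col=1), (row=7, col=2), (row=7, col=6), (row=8, col=5)
  Distance 10: (row=4, col=0), (row=6, col=0), (row=6, col=6), (row=8, col=6)
  Distance 11: (row=3, col=0), (row=5, col=0), (row=7, col=0)
  Distance 12: (row=2, col=0), (row=8, col=0)
  Distance 13: (row=2, col=1)
Total reachable: 38 (grid has 41 open cells total)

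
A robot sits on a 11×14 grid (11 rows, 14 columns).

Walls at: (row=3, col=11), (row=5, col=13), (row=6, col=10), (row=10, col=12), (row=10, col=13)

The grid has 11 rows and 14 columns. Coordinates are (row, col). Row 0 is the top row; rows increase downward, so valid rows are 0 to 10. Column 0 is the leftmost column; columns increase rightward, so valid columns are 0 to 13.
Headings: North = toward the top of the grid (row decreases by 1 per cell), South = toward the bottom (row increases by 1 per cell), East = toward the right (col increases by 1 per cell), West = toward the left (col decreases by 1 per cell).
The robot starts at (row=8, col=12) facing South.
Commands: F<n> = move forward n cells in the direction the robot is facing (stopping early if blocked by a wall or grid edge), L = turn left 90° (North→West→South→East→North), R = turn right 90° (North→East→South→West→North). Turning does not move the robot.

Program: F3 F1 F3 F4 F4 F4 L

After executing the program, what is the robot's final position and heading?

Start: (row=8, col=12), facing South
  F3: move forward 1/3 (blocked), now at (row=9, col=12)
  F1: move forward 0/1 (blocked), now at (row=9, col=12)
  F3: move forward 0/3 (blocked), now at (row=9, col=12)
  [×3]F4: move forward 0/4 (blocked), now at (row=9, col=12)
  L: turn left, now facing East
Final: (row=9, col=12), facing East

Answer: Final position: (row=9, col=12), facing East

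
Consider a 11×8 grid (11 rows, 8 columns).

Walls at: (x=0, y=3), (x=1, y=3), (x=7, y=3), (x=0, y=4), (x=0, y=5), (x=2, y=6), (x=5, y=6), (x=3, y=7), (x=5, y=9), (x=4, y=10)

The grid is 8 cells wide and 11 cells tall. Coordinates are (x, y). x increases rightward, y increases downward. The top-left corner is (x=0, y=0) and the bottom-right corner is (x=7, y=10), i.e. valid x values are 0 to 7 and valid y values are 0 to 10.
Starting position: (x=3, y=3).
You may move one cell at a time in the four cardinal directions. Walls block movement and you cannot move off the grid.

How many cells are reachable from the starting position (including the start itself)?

BFS flood-fill from (x=3, y=3):
  Distance 0: (x=3, y=3)
  Distance 1: (x=3, y=2), (x=2, y=3), (x=4, y=3), (x=3, y=4)
  Distance 2: (x=3, y=1), (x=2, y=2), (x=4, y=2), (x=5, y=3), (x=2, y=4), (x=4, y=4), (x=3, y=5)
  Distance 3: (x=3, y=0), (x=2, y=1), (x=4, y=1), (x=1, y=2), (x=5, y=2), (x=6, y=3), (x=1, y=4), (x=5, y=4), (x=2, y=5), (x=4, y=5), (x=3, y=6)
  Distance 4: (x=2, y=0), (x=4, y=0), (x=1, y=1), (x=5, y=1), (x=0, y=2), (x=6, y=2), (x=6, y=4), (x=1, y=5), (x=5, y=5), (x=4, y=6)
  Distance 5: (x=1, y=0), (x=5, y=0), (x=0, y=1), (x=6, y=1), (x=7, y=2), (x=7, y=4), (x=6, y=5), (x=1, y=6), (x=4, y=7)
  Distance 6: (x=0, y=0), (x=6, y=0), (x=7, y=1), (x=7, y=5), (x=0, y=6), (x=6, y=6), (x=1, y=7), (x=5, y=7), (x=4, y=8)
  Distance 7: (x=7, y=0), (x=7, y=6), (x=0, y=7), (x=2, y=7), (x=6, y=7), (x=1, y=8), (x=3, y=8), (x=5, y=8), (x=4, y=9)
  Distance 8: (x=7, y=7), (x=0, y=8), (x=2, y=8), (x=6, y=8), (x=1, y=9), (x=3, y=9)
  Distance 9: (x=7, y=8), (x=0, y=9), (x=2, y=9), (x=6, y=9), (x=1, y=10), (x=3, y=10)
  Distance 10: (x=7, y=9), (x=0, y=10), (x=2, y=10), (x=6, y=10)
  Distance 11: (x=5, y=10), (x=7, y=10)
Total reachable: 78 (grid has 78 open cells total)

Answer: Reachable cells: 78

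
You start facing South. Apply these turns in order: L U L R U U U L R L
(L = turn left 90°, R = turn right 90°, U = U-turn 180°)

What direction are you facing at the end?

Start: South
  L (left (90° counter-clockwise)) -> East
  U (U-turn (180°)) -> West
  L (left (90° counter-clockwise)) -> South
  R (right (90° clockwise)) -> West
  U (U-turn (180°)) -> East
  U (U-turn (180°)) -> West
  U (U-turn (180°)) -> East
  L (left (90° counter-clockwise)) -> North
  R (right (90° clockwise)) -> East
  L (left (90° counter-clockwise)) -> North
Final: North

Answer: Final heading: North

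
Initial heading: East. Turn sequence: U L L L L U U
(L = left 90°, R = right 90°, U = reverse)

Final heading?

Answer: Final heading: West

Derivation:
Start: East
  U (U-turn (180°)) -> West
  L (left (90° counter-clockwise)) -> South
  L (left (90° counter-clockwise)) -> East
  L (left (90° counter-clockwise)) -> North
  L (left (90° counter-clockwise)) -> West
  U (U-turn (180°)) -> East
  U (U-turn (180°)) -> West
Final: West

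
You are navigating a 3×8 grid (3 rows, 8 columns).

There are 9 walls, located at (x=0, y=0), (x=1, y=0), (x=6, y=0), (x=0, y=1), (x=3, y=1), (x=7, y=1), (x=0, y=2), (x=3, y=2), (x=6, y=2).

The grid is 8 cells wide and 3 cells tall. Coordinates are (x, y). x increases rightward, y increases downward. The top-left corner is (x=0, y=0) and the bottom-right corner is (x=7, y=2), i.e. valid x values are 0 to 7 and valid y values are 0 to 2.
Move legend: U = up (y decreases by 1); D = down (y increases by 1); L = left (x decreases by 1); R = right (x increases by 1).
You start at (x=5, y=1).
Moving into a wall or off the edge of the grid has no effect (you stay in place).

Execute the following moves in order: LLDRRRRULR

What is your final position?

Answer: Final position: (x=5, y=1)

Derivation:
Start: (x=5, y=1)
  L (left): (x=5, y=1) -> (x=4, y=1)
  L (left): blocked, stay at (x=4, y=1)
  D (down): (x=4, y=1) -> (x=4, y=2)
  R (right): (x=4, y=2) -> (x=5, y=2)
  [×3]R (right): blocked, stay at (x=5, y=2)
  U (up): (x=5, y=2) -> (x=5, y=1)
  L (left): (x=5, y=1) -> (x=4, y=1)
  R (right): (x=4, y=1) -> (x=5, y=1)
Final: (x=5, y=1)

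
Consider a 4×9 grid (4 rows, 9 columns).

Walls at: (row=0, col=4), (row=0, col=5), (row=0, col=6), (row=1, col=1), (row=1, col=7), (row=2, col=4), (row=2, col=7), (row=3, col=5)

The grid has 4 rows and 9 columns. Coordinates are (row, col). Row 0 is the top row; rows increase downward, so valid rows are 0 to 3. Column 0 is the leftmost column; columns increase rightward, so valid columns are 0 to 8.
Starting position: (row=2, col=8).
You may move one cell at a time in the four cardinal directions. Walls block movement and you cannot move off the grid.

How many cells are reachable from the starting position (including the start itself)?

BFS flood-fill from (row=2, col=8):
  Distance 0: (row=2, col=8)
  Distance 1: (row=1, col=8), (row=3, col=8)
  Distance 2: (row=0, col=8), (row=3, col=7)
  Distance 3: (row=0, col=7), (row=3, col=6)
  Distance 4: (row=2, col=6)
  Distance 5: (row=1, col=6), (row=2, col=5)
  Distance 6: (row=1, col=5)
  Distance 7: (row=1, col=4)
  Distance 8: (row=1, col=3)
  Distance 9: (row=0, col=3), (row=1, col=2), (row=2, col=3)
  Distance 10: (row=0, col=2), (row=2, col=2), (row=3, col=3)
  Distance 11: (row=0, col=1), (row=2, col=1), (row=3, col=2), (row=3, col=4)
  Distance 12: (row=0, col=0), (row=2, col=0), (row=3, col=1)
  Distance 13: (row=1, col=0), (row=3, col=0)
Total reachable: 28 (grid has 28 open cells total)

Answer: Reachable cells: 28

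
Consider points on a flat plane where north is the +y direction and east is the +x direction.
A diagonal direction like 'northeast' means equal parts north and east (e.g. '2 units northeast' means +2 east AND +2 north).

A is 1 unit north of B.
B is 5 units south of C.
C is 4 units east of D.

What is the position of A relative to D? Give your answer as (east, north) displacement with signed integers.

Place D at the origin (east=0, north=0).
  C is 4 units east of D: delta (east=+4, north=+0); C at (east=4, north=0).
  B is 5 units south of C: delta (east=+0, north=-5); B at (east=4, north=-5).
  A is 1 unit north of B: delta (east=+0, north=+1); A at (east=4, north=-4).
Therefore A relative to D: (east=4, north=-4).

Answer: A is at (east=4, north=-4) relative to D.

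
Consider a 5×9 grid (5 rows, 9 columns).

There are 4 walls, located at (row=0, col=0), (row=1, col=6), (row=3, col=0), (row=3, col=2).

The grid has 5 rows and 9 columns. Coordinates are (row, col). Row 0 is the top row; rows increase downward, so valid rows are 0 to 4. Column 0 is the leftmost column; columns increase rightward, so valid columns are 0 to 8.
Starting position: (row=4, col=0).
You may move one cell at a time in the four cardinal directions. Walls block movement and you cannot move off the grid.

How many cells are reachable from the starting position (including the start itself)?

Answer: Reachable cells: 41

Derivation:
BFS flood-fill from (row=4, col=0):
  Distance 0: (row=4, col=0)
  Distance 1: (row=4, col=1)
  Distance 2: (row=3, col=1), (row=4, col=2)
  Distance 3: (row=2, col=1), (row=4, col=3)
  Distance 4: (row=1, col=1), (row=2, col=0), (row=2, col=2), (row=3, col=3), (row=4, col=4)
  Distance 5: (row=0, col=1), (row=1, col=0), (row=1, col=2), (row=2, col=3), (row=3, col=4), (row=4, col=5)
  Distance 6: (row=0, col=2), (row=1, col=3), (row=2, col=4), (row=3, col=5), (row=4, col=6)
  Distance 7: (row=0, col=3), (row=1, col=4), (row=2, col=5), (row=3, col=6), (row=4, col=7)
  Distance 8: (row=0, col=4), (row=1, col=5), (row=2, col=6), (row=3, col=7), (row=4, col=8)
  Distance 9: (row=0, col=5), (row=2, col=7), (row=3, col=8)
  Distance 10: (row=0, col=6), (row=1, col=7), (row=2, col=8)
  Distance 11: (row=0, col=7), (row=1, col=8)
  Distance 12: (row=0, col=8)
Total reachable: 41 (grid has 41 open cells total)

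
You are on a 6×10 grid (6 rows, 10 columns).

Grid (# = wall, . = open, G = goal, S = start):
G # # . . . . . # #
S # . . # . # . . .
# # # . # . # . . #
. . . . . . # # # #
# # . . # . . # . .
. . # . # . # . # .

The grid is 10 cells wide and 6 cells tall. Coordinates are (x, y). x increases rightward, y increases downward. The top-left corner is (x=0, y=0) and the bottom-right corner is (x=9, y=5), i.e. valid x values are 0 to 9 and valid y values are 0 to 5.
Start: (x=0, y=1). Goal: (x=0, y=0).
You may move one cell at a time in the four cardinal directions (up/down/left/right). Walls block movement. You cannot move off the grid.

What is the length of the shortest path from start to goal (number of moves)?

Answer: Shortest path length: 1

Derivation:
BFS from (x=0, y=1) until reaching (x=0, y=0):
  Distance 0: (x=0, y=1)
  Distance 1: (x=0, y=0)  <- goal reached here
One shortest path (1 moves): (x=0, y=1) -> (x=0, y=0)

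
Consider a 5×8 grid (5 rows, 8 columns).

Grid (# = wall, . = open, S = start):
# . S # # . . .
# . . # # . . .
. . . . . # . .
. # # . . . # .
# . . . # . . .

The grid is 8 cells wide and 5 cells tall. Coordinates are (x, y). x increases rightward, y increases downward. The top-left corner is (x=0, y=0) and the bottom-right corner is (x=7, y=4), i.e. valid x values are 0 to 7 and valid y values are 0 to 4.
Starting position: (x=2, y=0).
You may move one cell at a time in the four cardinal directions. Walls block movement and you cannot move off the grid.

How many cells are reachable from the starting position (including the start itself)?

Answer: Reachable cells: 28

Derivation:
BFS flood-fill from (x=2, y=0):
  Distance 0: (x=2, y=0)
  Distance 1: (x=1, y=0), (x=2, y=1)
  Distance 2: (x=1, y=1), (x=2, y=2)
  Distance 3: (x=1, y=2), (x=3, y=2)
  Distance 4: (x=0, y=2), (x=4, y=2), (x=3, y=3)
  Distance 5: (x=0, y=3), (x=4, y=3), (x=3, y=4)
  Distance 6: (x=5, y=3), (x=2, y=4)
  Distance 7: (x=1, y=4), (x=5, y=4)
  Distance 8: (x=6, y=4)
  Distance 9: (x=7, y=4)
  Distance 10: (x=7, y=3)
  Distance 11: (x=7, y=2)
  Distance 12: (x=7, y=1), (x=6, y=2)
  Distance 13: (x=7, y=0), (x=6, y=1)
  Distance 14: (x=6, y=0), (x=5, y=1)
  Distance 15: (x=5, y=0)
Total reachable: 28 (grid has 28 open cells total)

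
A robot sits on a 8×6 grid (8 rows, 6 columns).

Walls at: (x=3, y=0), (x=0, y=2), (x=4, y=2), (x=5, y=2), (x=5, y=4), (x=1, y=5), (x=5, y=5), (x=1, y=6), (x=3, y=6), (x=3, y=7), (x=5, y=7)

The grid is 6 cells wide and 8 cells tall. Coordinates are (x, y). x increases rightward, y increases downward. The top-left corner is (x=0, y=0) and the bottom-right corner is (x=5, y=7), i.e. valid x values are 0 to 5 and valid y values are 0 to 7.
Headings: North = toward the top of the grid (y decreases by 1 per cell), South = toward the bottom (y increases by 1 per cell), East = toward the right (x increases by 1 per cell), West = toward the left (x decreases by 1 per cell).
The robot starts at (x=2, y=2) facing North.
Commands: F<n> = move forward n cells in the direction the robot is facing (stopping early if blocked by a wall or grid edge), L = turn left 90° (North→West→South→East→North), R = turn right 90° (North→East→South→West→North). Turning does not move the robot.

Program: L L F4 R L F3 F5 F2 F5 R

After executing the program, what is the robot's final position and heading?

Start: (x=2, y=2), facing North
  L: turn left, now facing West
  L: turn left, now facing South
  F4: move forward 4, now at (x=2, y=6)
  R: turn right, now facing West
  L: turn left, now facing South
  F3: move forward 1/3 (blocked), now at (x=2, y=7)
  F5: move forward 0/5 (blocked), now at (x=2, y=7)
  F2: move forward 0/2 (blocked), now at (x=2, y=7)
  F5: move forward 0/5 (blocked), now at (x=2, y=7)
  R: turn right, now facing West
Final: (x=2, y=7), facing West

Answer: Final position: (x=2, y=7), facing West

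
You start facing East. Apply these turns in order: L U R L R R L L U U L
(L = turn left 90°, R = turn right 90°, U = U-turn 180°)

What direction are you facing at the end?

Start: East
  L (left (90° counter-clockwise)) -> North
  U (U-turn (180°)) -> South
  R (right (90° clockwise)) -> West
  L (left (90° counter-clockwise)) -> South
  R (right (90° clockwise)) -> West
  R (right (90° clockwise)) -> North
  L (left (90° counter-clockwise)) -> West
  L (left (90° counter-clockwise)) -> South
  U (U-turn (180°)) -> North
  U (U-turn (180°)) -> South
  L (left (90° counter-clockwise)) -> East
Final: East

Answer: Final heading: East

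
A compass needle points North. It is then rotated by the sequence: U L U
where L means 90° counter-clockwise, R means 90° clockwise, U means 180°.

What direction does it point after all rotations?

Answer: Final heading: West

Derivation:
Start: North
  U (U-turn (180°)) -> South
  L (left (90° counter-clockwise)) -> East
  U (U-turn (180°)) -> West
Final: West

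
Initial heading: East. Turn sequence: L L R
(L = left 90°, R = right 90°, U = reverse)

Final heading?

Start: East
  L (left (90° counter-clockwise)) -> North
  L (left (90° counter-clockwise)) -> West
  R (right (90° clockwise)) -> North
Final: North

Answer: Final heading: North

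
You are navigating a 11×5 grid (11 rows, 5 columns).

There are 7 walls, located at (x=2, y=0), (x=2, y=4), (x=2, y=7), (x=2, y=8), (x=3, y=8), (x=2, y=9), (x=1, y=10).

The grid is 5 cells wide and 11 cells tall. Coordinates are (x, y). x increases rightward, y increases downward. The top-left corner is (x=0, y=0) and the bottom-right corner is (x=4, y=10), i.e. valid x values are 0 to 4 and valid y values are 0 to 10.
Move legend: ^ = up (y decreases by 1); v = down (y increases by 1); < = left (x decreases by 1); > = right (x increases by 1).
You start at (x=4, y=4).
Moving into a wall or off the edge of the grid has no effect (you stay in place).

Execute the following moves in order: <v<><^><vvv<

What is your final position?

Start: (x=4, y=4)
  < (left): (x=4, y=4) -> (x=3, y=4)
  v (down): (x=3, y=4) -> (x=3, y=5)
  < (left): (x=3, y=5) -> (x=2, y=5)
  > (right): (x=2, y=5) -> (x=3, y=5)
  < (left): (x=3, y=5) -> (x=2, y=5)
  ^ (up): blocked, stay at (x=2, y=5)
  > (right): (x=2, y=5) -> (x=3, y=5)
  < (left): (x=3, y=5) -> (x=2, y=5)
  v (down): (x=2, y=5) -> (x=2, y=6)
  v (down): blocked, stay at (x=2, y=6)
  v (down): blocked, stay at (x=2, y=6)
  < (left): (x=2, y=6) -> (x=1, y=6)
Final: (x=1, y=6)

Answer: Final position: (x=1, y=6)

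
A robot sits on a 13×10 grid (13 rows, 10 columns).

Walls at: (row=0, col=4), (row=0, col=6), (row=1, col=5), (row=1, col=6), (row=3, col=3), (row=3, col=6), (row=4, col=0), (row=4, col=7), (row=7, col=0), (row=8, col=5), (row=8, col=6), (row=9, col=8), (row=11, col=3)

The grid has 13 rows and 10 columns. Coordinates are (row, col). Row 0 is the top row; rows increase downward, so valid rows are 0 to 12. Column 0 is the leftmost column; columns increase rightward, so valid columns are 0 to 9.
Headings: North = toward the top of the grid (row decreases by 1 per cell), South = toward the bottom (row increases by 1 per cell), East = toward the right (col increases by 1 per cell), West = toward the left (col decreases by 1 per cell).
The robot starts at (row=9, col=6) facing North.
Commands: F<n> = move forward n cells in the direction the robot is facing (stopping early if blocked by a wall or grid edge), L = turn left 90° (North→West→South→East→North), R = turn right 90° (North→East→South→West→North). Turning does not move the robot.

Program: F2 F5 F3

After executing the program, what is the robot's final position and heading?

Answer: Final position: (row=9, col=6), facing North

Derivation:
Start: (row=9, col=6), facing North
  F2: move forward 0/2 (blocked), now at (row=9, col=6)
  F5: move forward 0/5 (blocked), now at (row=9, col=6)
  F3: move forward 0/3 (blocked), now at (row=9, col=6)
Final: (row=9, col=6), facing North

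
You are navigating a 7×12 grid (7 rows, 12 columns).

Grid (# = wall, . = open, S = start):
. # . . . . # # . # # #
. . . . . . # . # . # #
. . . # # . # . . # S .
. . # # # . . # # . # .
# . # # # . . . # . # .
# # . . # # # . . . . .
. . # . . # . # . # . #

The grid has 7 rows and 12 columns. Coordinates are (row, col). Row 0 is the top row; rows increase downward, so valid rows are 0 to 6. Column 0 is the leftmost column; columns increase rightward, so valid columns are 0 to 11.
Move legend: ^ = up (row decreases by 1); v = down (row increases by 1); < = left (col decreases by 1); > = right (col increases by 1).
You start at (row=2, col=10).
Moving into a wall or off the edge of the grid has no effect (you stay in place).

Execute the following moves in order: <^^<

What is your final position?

Answer: Final position: (row=2, col=10)

Derivation:
Start: (row=2, col=10)
  < (left): blocked, stay at (row=2, col=10)
  ^ (up): blocked, stay at (row=2, col=10)
  ^ (up): blocked, stay at (row=2, col=10)
  < (left): blocked, stay at (row=2, col=10)
Final: (row=2, col=10)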